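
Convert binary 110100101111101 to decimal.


110100101111101 in decimal = 27005

27005


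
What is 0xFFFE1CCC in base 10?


FFFE1CCC hex = 4294843596 decimal

4294843596


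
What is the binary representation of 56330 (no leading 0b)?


56330 = 1101110000001010 in binary

1101110000001010


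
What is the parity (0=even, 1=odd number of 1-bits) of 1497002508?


0b1011001001110100111001000001100 has 14 ones => parity 0

0


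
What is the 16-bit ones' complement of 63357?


63357 ^ 65535 = 2178

2178


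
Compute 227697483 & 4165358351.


0b1101100100100110001101001011 & 0b11111000010001100101001100001111 = 0b1000000000100100001100001011 = 134365963

134365963


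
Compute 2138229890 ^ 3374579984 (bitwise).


0b1111111011100101100110010000010 ^ 0b11001001001001000000000100010000 = 0b10110110010101101100110110010010 = 3059142034

3059142034


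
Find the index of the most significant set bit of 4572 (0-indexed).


0b1000111011100. Highest set bit at position 12

12


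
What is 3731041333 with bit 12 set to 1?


3731041333 | (1 << 12) = 3731041333 | 4096 = 3731045429

3731045429


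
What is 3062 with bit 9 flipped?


3062 ^ (1 << 9) = 3062 ^ 512 = 2550

2550


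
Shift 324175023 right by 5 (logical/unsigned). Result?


0b10011010100101000010010101111 >> 5 = 0b100110101001010000100101 = 10130469

10130469


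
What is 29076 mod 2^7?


29076 & 127 = 20

20


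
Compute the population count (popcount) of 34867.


0b1000100000110011 has 6 set bits

6


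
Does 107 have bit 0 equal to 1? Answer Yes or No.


0b1101011, bit 0 = 1. Yes

Yes


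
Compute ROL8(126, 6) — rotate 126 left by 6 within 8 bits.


Rotate 0b1111110 left by 6 (8-bit) = 0b10011111 = 159

159


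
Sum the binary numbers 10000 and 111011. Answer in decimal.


10000 + 111011 = 1001011 = 75

75


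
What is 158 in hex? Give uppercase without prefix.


158 = 9E hex

9E


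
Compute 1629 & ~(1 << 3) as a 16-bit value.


1629 & ~(1 << 3) = 1621

1621


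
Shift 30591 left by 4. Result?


0b111011101111111 << 4 = 0b1110111011111110000 = 489456

489456


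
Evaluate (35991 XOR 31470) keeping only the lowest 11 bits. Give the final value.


Step 1: 35991 ^ 31470 = 63097
Step 2: 63097 & 2047 = 1657

1657


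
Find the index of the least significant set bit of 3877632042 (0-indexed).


0b11100111000111111111100000101010. Lowest set bit at position 1

1


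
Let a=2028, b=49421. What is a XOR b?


2028 ^ 49421 = 50913

50913


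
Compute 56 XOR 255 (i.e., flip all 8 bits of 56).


56 ^ 255 = 199

199


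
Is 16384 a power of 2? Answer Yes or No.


0b100000000000000. Only one bit set => Yes

Yes


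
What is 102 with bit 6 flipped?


102 ^ (1 << 6) = 102 ^ 64 = 38

38


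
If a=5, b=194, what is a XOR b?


5 ^ 194 = 199

199


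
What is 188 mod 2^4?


188 & 15 = 12

12


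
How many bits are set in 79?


0b1001111 has 5 set bits

5


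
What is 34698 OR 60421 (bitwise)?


0b1000011110001010 | 0b1110110000000101 = 0b1110111110001111 = 61327

61327


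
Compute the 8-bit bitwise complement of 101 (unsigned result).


~0b1100101 = 0b10011010 = 154 (8-bit unsigned)

154


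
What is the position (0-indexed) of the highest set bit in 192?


0b11000000. Highest set bit at position 7

7


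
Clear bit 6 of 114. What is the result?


114 & ~(1 << 6) = 50

50


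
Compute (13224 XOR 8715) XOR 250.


Step 1: 13224 ^ 8715 = 4515
Step 2: 4515 ^ 250 = 4441

4441


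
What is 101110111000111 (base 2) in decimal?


101110111000111 in decimal = 24007

24007


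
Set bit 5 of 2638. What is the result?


2638 | (1 << 5) = 2638 | 32 = 2670

2670


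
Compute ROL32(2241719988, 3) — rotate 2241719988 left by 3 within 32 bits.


Rotate 0b10000101100111011110111010110100 left by 3 (32-bit) = 0b101100111011110111010110100100 = 753890724

753890724


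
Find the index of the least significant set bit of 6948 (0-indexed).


0b1101100100100. Lowest set bit at position 2

2


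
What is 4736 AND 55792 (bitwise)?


0b1001010000000 & 0b1101100111110000 = 0b1000010000000 = 4224

4224


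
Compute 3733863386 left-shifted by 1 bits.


0b11011110100011100011101111011010 << 1 = 0b110111101000111000111011110110100 = 7467726772

7467726772


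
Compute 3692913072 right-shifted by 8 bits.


0b11011100000111010110000110110000 >> 8 = 0b110111000001110101100001 = 14425441

14425441


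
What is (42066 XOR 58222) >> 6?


Step 1: 42066 ^ 58222 = 18236
Step 2: 18236 >> 6 = 284

284


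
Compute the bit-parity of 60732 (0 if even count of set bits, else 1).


0b1110110100111100 has 10 ones => parity 0

0


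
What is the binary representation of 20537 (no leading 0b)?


20537 = 101000000111001 in binary

101000000111001


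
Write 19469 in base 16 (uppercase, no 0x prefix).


19469 = 4C0D hex

4C0D


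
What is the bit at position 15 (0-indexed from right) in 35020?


0b1000100011001100, position 15 = 1

1


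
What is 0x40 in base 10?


40 hex = 64 decimal

64


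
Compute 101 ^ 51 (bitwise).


0b1100101 ^ 0b110011 = 0b1010110 = 86

86


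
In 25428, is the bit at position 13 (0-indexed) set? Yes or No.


0b110001101010100, bit 13 = 1. Yes

Yes


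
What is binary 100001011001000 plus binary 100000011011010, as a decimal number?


100001011001000 + 100000011011010 = 1000001110100010 = 33698

33698


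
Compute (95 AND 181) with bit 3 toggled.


Step 1: 95 & 181 = 21
Step 2: 21 ^ (1 << 3) = 21 ^ 8 = 29

29


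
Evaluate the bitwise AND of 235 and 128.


0b11101011 & 0b10000000 = 0b10000000 = 128

128


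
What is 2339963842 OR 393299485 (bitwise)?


0b10001011011110010000001111000010 | 0b10111011100010100011000011101 = 0b10011111011110010100011111011111 = 2675525599

2675525599


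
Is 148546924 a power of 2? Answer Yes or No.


0b1000110110101010010101101100. Multiple bits set => No

No


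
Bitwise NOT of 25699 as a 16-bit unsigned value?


~0b110010001100011 = 0b1001101110011100 = 39836 (16-bit unsigned)

39836


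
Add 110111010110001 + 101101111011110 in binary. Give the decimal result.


110111010110001 + 101101111011110 = 1100101010001111 = 51855

51855


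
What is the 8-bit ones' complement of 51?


51 ^ 255 = 204

204


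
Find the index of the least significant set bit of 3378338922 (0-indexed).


0b11001001010111010101110001101010. Lowest set bit at position 1

1


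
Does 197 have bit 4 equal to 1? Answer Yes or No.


0b11000101, bit 4 = 0. No

No


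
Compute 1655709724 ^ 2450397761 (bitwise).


0b1100010101100000010000000011100 ^ 0b10010010000011100001101001000001 = 0b11110000101111100011101001011101 = 4038998621

4038998621


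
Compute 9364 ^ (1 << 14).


9364 ^ (1 << 14) = 9364 ^ 16384 = 25748

25748


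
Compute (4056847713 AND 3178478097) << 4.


Step 1: 4056847713 & 3178478097 = 2973929473
Step 2: 2973929473 << 4 = 47582871568

47582871568


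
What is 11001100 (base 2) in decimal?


11001100 in decimal = 204

204


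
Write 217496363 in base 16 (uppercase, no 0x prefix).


217496363 = CF6BB2B hex

CF6BB2B


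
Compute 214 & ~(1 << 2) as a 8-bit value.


214 & ~(1 << 2) = 210

210


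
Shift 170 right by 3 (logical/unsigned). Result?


0b10101010 >> 3 = 0b10101 = 21

21


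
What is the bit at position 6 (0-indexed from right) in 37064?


0b1001000011001000, position 6 = 1

1


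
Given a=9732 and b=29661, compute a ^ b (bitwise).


9732 ^ 29661 = 21977

21977


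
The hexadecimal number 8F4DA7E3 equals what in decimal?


8F4DA7E3 hex = 2404231139 decimal

2404231139


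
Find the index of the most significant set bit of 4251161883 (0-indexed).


0b11111101011000111001010100011011. Highest set bit at position 31

31


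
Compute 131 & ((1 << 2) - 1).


131 & 3 = 3

3


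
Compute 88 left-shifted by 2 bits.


0b1011000 << 2 = 0b101100000 = 352

352


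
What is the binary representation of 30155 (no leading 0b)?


30155 = 111010111001011 in binary

111010111001011


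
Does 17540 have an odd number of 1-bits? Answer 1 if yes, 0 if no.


0b100010010000100 has 4 ones => parity 0

0


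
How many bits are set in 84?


0b1010100 has 3 set bits

3


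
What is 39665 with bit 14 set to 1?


39665 | (1 << 14) = 39665 | 16384 = 56049

56049


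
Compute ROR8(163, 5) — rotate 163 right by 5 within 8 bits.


Rotate 0b10100011 right by 5 (8-bit) = 0b11101 = 29

29


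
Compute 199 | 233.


0b11000111 | 0b11101001 = 0b11101111 = 239

239


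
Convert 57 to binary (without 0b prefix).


57 = 111001 in binary

111001


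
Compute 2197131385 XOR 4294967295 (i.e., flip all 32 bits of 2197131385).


2197131385 ^ 4294967295 = 2097835910

2097835910


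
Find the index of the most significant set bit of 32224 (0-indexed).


0b111110111100000. Highest set bit at position 14

14


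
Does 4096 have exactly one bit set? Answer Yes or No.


0b1000000000000. Only one bit set => Yes

Yes


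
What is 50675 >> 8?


0b1100010111110011 >> 8 = 0b11000101 = 197

197


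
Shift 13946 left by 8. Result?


0b11011001111010 << 8 = 0b1101100111101000000000 = 3570176

3570176


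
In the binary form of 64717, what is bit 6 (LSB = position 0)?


0b1111110011001101, position 6 = 1

1


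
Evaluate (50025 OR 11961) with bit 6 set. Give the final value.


Step 1: 50025 | 11961 = 61433
Step 2: 61433 | (1 << 6) = 61433 | 64 = 61433

61433


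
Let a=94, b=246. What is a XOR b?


94 ^ 246 = 168

168


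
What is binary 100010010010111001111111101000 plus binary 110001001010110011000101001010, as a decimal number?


100010010010111001111111101000 + 110001001010110011000101001010 = 1010011011101101101000100110010 = 1400295730

1400295730


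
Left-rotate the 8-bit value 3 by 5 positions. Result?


Rotate 0b11 left by 5 (8-bit) = 0b1100000 = 96

96


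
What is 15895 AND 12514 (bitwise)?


0b11111000010111 & 0b11000011100010 = 0b11000000000010 = 12290

12290


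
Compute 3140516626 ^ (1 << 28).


3140516626 ^ (1 << 28) = 3140516626 ^ 268435456 = 2872081170

2872081170


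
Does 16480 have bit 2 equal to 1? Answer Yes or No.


0b100000001100000, bit 2 = 0. No

No


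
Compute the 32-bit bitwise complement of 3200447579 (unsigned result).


~0b10111110110000101111010001011011 = 0b1000001001111010000101110100100 = 1094519716 (32-bit unsigned)

1094519716


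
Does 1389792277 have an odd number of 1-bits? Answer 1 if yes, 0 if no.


0b1010010110101101000110000010101 has 14 ones => parity 0

0


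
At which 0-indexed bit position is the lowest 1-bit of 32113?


0b111110101110001. Lowest set bit at position 0

0


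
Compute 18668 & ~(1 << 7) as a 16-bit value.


18668 & ~(1 << 7) = 18540

18540


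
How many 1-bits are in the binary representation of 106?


0b1101010 has 4 set bits

4


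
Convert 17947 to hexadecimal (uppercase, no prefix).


17947 = 461B hex

461B


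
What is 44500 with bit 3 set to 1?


44500 | (1 << 3) = 44500 | 8 = 44508

44508


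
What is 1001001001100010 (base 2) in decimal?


1001001001100010 in decimal = 37474

37474


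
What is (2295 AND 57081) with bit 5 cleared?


Step 1: 2295 & 57081 = 2289
Step 2: 2289 & ~(1 << 5) = 2257

2257


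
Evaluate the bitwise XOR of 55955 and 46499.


0b1101101010010011 ^ 0b1011010110100011 = 0b110111100110000 = 28464

28464


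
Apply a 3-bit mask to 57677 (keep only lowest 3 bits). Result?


57677 & 7 = 5

5


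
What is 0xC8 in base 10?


C8 hex = 200 decimal

200


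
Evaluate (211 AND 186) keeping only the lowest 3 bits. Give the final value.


Step 1: 211 & 186 = 146
Step 2: 146 & 7 = 2

2


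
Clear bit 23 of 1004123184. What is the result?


1004123184 & ~(1 << 23) = 995734576

995734576


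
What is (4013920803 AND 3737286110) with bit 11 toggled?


Step 1: 4013920803 & 3737286110 = 3456241666
Step 2: 3456241666 ^ (1 << 11) = 3456241666 ^ 2048 = 3456243714

3456243714


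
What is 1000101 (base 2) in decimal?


1000101 in decimal = 69

69


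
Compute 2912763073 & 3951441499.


0b10101101100111010011110011000001 & 0b11101011100001100011011001011011 = 0b10101001100001000011010001000001 = 2844013633

2844013633


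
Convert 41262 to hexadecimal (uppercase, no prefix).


41262 = A12E hex

A12E


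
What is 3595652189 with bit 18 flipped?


3595652189 ^ (1 << 18) = 3595652189 ^ 262144 = 3595914333

3595914333


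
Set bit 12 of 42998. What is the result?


42998 | (1 << 12) = 42998 | 4096 = 47094

47094


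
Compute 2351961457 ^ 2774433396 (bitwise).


0b10001100001100000001010101110001 ^ 0b10100101010111100111111001110100 = 0b101001011011100110101100000101 = 695102213

695102213


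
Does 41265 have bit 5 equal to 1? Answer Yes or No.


0b1010000100110001, bit 5 = 1. Yes

Yes


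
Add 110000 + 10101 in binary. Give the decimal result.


110000 + 10101 = 1000101 = 69

69


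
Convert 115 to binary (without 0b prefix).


115 = 1110011 in binary

1110011


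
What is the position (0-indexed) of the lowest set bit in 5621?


0b1010111110101. Lowest set bit at position 0

0


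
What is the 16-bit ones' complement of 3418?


3418 ^ 65535 = 62117

62117


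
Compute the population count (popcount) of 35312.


0b1000100111110000 has 7 set bits

7


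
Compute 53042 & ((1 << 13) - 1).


53042 & 8191 = 3890

3890


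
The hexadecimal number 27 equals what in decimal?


27 hex = 39 decimal

39


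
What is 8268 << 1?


0b10000001001100 << 1 = 0b100000010011000 = 16536

16536


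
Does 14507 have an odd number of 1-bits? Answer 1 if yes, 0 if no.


0b11100010101011 has 8 ones => parity 0

0


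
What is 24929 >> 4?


0b110000101100001 >> 4 = 0b11000010110 = 1558

1558


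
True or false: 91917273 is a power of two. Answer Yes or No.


0b101011110101000101111011001. Multiple bits set => No

No


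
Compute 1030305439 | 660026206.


0b111101011010010011011010011111 | 0b100111010101110011001101011110 = 0b111111011111110011011111011111 = 1065301983

1065301983


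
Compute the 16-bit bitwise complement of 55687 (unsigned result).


~0b1101100110000111 = 0b10011001111000 = 9848 (16-bit unsigned)

9848


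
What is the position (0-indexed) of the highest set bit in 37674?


0b1001001100101010. Highest set bit at position 15

15


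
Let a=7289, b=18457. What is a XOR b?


7289 ^ 18457 = 21600

21600


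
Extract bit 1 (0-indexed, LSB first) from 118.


0b1110110, position 1 = 1

1


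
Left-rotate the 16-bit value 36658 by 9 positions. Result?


Rotate 0b1000111100110010 left by 9 (16-bit) = 0b110010100011110 = 25886

25886


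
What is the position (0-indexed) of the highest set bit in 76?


0b1001100. Highest set bit at position 6

6


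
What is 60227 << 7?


0b1110101101000011 << 7 = 0b11101011010000110000000 = 7709056

7709056


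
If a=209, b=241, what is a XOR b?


209 ^ 241 = 32

32


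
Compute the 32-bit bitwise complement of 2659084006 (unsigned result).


~0b10011110011111100110011011100110 = 0b1100001100000011001100100011001 = 1635883289 (32-bit unsigned)

1635883289


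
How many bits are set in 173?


0b10101101 has 5 set bits

5


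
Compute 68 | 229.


0b1000100 | 0b11100101 = 0b11100101 = 229

229


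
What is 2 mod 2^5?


2 & 31 = 2

2


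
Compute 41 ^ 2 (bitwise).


0b101001 ^ 0b10 = 0b101011 = 43

43


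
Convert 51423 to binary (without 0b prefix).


51423 = 1100100011011111 in binary

1100100011011111


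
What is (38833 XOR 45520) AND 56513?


Step 1: 38833 ^ 45520 = 9825
Step 2: 9825 & 56513 = 1089

1089


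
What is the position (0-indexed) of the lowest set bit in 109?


0b1101101. Lowest set bit at position 0

0


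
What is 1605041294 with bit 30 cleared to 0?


1605041294 & ~(1 << 30) = 531299470

531299470


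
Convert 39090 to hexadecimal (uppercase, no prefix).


39090 = 98B2 hex

98B2


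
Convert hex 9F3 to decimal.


9F3 hex = 2547 decimal

2547


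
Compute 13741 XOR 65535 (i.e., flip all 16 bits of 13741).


13741 ^ 65535 = 51794

51794


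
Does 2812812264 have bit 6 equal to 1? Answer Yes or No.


0b10100111101010000001101111101000, bit 6 = 1. Yes

Yes


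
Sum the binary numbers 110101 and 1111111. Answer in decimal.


110101 + 1111111 = 10110100 = 180

180


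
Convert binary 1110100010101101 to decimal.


1110100010101101 in decimal = 59565

59565


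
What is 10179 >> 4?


0b10011111000011 >> 4 = 0b1001111100 = 636

636


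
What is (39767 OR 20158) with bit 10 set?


Step 1: 39767 | 20158 = 57343
Step 2: 57343 | (1 << 10) = 57343 | 1024 = 57343

57343


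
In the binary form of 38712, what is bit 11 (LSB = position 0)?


0b1001011100111000, position 11 = 0

0


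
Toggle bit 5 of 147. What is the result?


147 ^ (1 << 5) = 147 ^ 32 = 179

179


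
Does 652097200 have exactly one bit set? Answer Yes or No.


0b100110110111100011011010110000. Multiple bits set => No

No


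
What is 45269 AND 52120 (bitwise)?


0b1011000011010101 & 0b1100101110011000 = 0b1000000010010000 = 32912

32912


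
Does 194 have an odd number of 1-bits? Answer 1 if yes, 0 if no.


0b11000010 has 3 ones => parity 1

1


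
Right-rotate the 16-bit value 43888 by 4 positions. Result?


Rotate 0b1010101101110000 right by 4 (16-bit) = 0b101010110111 = 2743

2743


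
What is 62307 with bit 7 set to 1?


62307 | (1 << 7) = 62307 | 128 = 62435

62435


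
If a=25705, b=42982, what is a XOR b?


25705 ^ 42982 = 50063

50063


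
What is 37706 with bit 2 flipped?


37706 ^ (1 << 2) = 37706 ^ 4 = 37710

37710


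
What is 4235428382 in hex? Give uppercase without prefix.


4235428382 = FC73821E hex

FC73821E


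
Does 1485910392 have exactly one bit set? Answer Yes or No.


0b1011000100100010011000101111000. Multiple bits set => No

No


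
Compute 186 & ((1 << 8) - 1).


186 & 255 = 186

186


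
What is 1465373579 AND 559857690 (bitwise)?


0b1010111010101111101001110001011 & 0b100001010111101100000000011010 = 0b1010101101100000000001010 = 22462474

22462474


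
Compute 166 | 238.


0b10100110 | 0b11101110 = 0b11101110 = 238

238


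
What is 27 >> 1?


0b11011 >> 1 = 0b1101 = 13

13


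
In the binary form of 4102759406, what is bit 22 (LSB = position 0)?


0b11110100100010110010001111101110, position 22 = 0

0


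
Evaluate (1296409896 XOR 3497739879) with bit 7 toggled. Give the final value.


Step 1: 1296409896 ^ 3497739879 = 2638144335
Step 2: 2638144335 ^ (1 << 7) = 2638144335 ^ 128 = 2638144463

2638144463


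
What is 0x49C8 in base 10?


49C8 hex = 18888 decimal

18888


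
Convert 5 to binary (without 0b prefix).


5 = 101 in binary

101


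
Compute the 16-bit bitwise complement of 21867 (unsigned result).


~0b101010101101011 = 0b1010101010010100 = 43668 (16-bit unsigned)

43668


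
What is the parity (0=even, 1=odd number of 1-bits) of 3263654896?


0b11000010100001110110101111110000 has 16 ones => parity 0

0


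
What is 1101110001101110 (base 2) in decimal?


1101110001101110 in decimal = 56430

56430


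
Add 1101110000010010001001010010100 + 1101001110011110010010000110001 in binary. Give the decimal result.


1101110000010010001001010010100 + 1101001110011110010010000110001 = 11010111110110000011011011000101 = 3621271237

3621271237


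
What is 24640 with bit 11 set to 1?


24640 | (1 << 11) = 24640 | 2048 = 26688

26688


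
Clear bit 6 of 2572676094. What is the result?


2572676094 & ~(1 << 6) = 2572676030

2572676030


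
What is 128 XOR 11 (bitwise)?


0b10000000 ^ 0b1011 = 0b10001011 = 139

139


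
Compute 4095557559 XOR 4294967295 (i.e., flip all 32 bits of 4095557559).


4095557559 ^ 4294967295 = 199409736

199409736


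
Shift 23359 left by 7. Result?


0b101101100111111 << 7 = 0b1011011001111110000000 = 2989952

2989952


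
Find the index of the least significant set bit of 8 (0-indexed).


0b1000. Lowest set bit at position 3

3


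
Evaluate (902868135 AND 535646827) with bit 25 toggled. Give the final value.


Step 1: 902868135 & 535646827 = 364904483
Step 2: 364904483 ^ (1 << 25) = 364904483 ^ 33554432 = 398458915

398458915


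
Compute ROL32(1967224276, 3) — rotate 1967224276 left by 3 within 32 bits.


Rotate 0b1110101010000010111010111010100 left by 3 (32-bit) = 0b10101010000010111010111010100011 = 2852892323

2852892323


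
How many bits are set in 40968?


0b1010000000001000 has 3 set bits

3


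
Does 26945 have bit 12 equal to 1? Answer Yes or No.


0b110100101000001, bit 12 = 0. No

No


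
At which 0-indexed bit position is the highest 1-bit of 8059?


0b1111101111011. Highest set bit at position 12

12


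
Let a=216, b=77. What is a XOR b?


216 ^ 77 = 149

149


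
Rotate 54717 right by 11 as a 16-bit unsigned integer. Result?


Rotate 0b1101010110111101 right by 11 (16-bit) = 0b1011011110111010 = 47034

47034


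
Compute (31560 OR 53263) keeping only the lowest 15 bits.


Step 1: 31560 | 53263 = 64335
Step 2: 64335 & 32767 = 31567

31567


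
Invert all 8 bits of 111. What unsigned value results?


111 ^ 255 = 144

144


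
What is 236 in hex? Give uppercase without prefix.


236 = EC hex

EC


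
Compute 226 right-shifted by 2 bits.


0b11100010 >> 2 = 0b111000 = 56

56


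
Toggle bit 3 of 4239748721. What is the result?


4239748721 ^ (1 << 3) = 4239748721 ^ 8 = 4239748729

4239748729


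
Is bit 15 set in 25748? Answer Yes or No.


0b110010010010100, bit 15 = 0. No

No


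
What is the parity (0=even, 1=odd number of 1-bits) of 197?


0b11000101 has 4 ones => parity 0

0


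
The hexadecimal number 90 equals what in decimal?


90 hex = 144 decimal

144


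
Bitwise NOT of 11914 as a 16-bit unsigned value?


~0b10111010001010 = 0b1101000101110101 = 53621 (16-bit unsigned)

53621


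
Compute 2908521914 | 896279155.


0b10101101010111001000010110111010 | 0b110101011011000010001001110011 = 0b10111101011111001010011111111011 = 3179063291

3179063291


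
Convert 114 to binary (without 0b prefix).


114 = 1110010 in binary

1110010


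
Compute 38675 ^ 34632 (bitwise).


0b1001011100010011 ^ 0b1000011101001000 = 0b1000001011011 = 4187

4187


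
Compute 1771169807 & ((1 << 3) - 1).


1771169807 & 7 = 7

7


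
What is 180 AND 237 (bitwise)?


0b10110100 & 0b11101101 = 0b10100100 = 164

164


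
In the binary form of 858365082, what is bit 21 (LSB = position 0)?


0b110011001010011001110010011010, position 21 = 1

1


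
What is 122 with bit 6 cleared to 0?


122 & ~(1 << 6) = 58

58


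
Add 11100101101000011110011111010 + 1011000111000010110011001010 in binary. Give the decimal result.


11100101101000011110011111010 + 1011000111000010110011001010 = 100111110100000110100111000100 = 667969988

667969988


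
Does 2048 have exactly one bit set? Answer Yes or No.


0b100000000000. Only one bit set => Yes

Yes


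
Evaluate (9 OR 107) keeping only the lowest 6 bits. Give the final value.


Step 1: 9 | 107 = 107
Step 2: 107 & 63 = 43

43


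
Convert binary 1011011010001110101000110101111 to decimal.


1011011010001110101000110101111 in decimal = 1531400623

1531400623


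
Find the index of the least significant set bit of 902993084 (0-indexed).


0b110101110100101001010010111100. Lowest set bit at position 2

2


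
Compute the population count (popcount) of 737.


0b1011100001 has 5 set bits

5


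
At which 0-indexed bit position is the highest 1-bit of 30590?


0b111011101111110. Highest set bit at position 14

14


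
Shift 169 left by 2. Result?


0b10101001 << 2 = 0b1010100100 = 676

676


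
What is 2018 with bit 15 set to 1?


2018 | (1 << 15) = 2018 | 32768 = 34786

34786


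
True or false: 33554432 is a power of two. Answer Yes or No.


0b10000000000000000000000000. Only one bit set => Yes

Yes


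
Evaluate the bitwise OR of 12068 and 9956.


0b10111100100100 | 0b10011011100100 = 0b10111111100100 = 12260

12260


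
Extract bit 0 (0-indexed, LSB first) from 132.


0b10000100, position 0 = 0

0


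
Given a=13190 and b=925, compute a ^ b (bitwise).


13190 ^ 925 = 12315

12315


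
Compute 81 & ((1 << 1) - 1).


81 & 1 = 1

1


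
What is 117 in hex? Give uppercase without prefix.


117 = 75 hex

75


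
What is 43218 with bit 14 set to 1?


43218 | (1 << 14) = 43218 | 16384 = 59602

59602


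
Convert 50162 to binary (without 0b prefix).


50162 = 1100001111110010 in binary

1100001111110010


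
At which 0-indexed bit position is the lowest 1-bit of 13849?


0b11011000011001. Lowest set bit at position 0

0


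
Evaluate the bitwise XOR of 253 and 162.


0b11111101 ^ 0b10100010 = 0b1011111 = 95

95


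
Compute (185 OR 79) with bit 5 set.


Step 1: 185 | 79 = 255
Step 2: 255 | (1 << 5) = 255 | 32 = 255

255


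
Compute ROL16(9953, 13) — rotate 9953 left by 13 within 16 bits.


Rotate 0b10011011100001 left by 13 (16-bit) = 0b10010011011100 = 9436

9436


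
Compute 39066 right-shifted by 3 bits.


0b1001100010011010 >> 3 = 0b1001100010011 = 4883

4883


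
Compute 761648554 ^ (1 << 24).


761648554 ^ (1 << 24) = 761648554 ^ 16777216 = 744871338

744871338


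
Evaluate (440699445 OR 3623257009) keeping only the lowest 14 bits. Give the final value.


Step 1: 440699445 | 3623257009 = 3757476789
Step 2: 3757476789 & 16383 = 2997

2997


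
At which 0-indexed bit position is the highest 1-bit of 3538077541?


0b11010010111000101100011101100101. Highest set bit at position 31

31


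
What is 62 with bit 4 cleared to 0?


62 & ~(1 << 4) = 46

46


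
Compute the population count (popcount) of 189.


0b10111101 has 6 set bits

6


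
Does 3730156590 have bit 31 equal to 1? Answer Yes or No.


0b11011110010101011010110000101110, bit 31 = 1. Yes

Yes


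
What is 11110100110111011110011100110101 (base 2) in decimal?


11110100110111011110011100110101 in decimal = 4108183349

4108183349


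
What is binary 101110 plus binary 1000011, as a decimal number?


101110 + 1000011 = 1110001 = 113

113


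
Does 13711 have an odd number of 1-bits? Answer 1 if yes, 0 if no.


0b11010110001111 has 9 ones => parity 1

1


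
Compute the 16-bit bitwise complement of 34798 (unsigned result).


~0b1000011111101110 = 0b111100000010001 = 30737 (16-bit unsigned)

30737


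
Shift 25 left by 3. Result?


0b11001 << 3 = 0b11001000 = 200

200


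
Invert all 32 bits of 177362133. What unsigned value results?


177362133 ^ 4294967295 = 4117605162

4117605162


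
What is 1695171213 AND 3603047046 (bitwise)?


0b1100101000010100100001010001101 & 0b11010110110000100010001010000110 = 0b1000100000000100000001010000100 = 1140982404

1140982404


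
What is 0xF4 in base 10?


F4 hex = 244 decimal

244


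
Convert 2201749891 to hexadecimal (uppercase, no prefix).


2201749891 = 833C0983 hex

833C0983


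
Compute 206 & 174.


0b11001110 & 0b10101110 = 0b10001110 = 142

142


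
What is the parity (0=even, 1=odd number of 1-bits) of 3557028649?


0b11010100000000111111001100101001 has 15 ones => parity 1

1


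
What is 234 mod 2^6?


234 & 63 = 42

42


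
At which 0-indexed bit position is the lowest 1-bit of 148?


0b10010100. Lowest set bit at position 2

2


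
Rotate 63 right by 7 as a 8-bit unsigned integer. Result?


Rotate 0b111111 right by 7 (8-bit) = 0b1111110 = 126

126


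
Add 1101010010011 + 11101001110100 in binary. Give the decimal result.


1101010010011 + 11101001110100 = 101010100000111 = 21767

21767


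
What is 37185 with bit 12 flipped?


37185 ^ (1 << 12) = 37185 ^ 4096 = 33089

33089


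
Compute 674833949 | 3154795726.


0b101000001110010010011000011101 | 0b10111100000010100101110011001110 = 0b10111100001110110111111011011111 = 3158015711

3158015711


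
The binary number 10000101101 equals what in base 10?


10000101101 in decimal = 1069

1069


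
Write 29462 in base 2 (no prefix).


29462 = 111001100010110 in binary

111001100010110


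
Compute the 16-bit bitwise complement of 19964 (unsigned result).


~0b100110111111100 = 0b1011001000000011 = 45571 (16-bit unsigned)

45571


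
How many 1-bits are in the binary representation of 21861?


0b101010101100101 has 8 set bits

8


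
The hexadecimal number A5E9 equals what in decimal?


A5E9 hex = 42473 decimal

42473


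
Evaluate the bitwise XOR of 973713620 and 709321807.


0b111010000010011011000011010100 ^ 0b101010010001110110010001001111 = 0b10000010011101101010010011011 = 273601691

273601691


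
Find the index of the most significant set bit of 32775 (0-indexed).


0b1000000000000111. Highest set bit at position 15

15


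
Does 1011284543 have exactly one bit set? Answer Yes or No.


0b111100010001101111101000111111. Multiple bits set => No

No


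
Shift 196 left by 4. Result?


0b11000100 << 4 = 0b110001000000 = 3136

3136


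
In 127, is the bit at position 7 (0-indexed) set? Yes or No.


0b1111111, bit 7 = 0. No

No


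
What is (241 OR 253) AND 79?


Step 1: 241 | 253 = 253
Step 2: 253 & 79 = 77

77


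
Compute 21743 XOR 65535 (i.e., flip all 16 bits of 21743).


21743 ^ 65535 = 43792

43792


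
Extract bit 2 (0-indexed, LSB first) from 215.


0b11010111, position 2 = 1

1


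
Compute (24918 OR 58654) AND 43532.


Step 1: 24918 | 58654 = 58718
Step 2: 58718 & 43532 = 40972

40972


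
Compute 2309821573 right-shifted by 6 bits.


0b10001001101011010001010010000101 >> 6 = 0b10001001101011010001010010 = 36090962

36090962


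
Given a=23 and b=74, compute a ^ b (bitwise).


23 ^ 74 = 93

93


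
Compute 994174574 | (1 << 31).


994174574 | (1 << 31) = 994174574 | 2147483648 = 3141658222

3141658222


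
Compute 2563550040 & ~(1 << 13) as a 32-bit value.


2563550040 & ~(1 << 13) = 2563541848

2563541848


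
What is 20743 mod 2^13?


20743 & 8191 = 4359

4359


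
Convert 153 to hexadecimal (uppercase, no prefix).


153 = 99 hex

99


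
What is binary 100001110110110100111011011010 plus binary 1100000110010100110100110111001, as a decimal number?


100001110110110100111011011010 + 1100000110010100110100110111001 = 10000010101001011011100010010011 = 2191898771

2191898771


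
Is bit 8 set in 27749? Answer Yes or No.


0b110110001100101, bit 8 = 0. No

No


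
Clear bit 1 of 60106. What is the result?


60106 & ~(1 << 1) = 60104

60104


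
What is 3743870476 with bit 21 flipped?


3743870476 ^ (1 << 21) = 3743870476 ^ 2097152 = 3741773324

3741773324


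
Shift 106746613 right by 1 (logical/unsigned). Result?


0b110010111001101001011110101 >> 1 = 0b11001011100110100101111010 = 53373306

53373306


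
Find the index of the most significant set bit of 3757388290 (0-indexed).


0b11011111111101010011001000000010. Highest set bit at position 31

31


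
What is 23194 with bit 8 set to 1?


23194 | (1 << 8) = 23194 | 256 = 23450

23450


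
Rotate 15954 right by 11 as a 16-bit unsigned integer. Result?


Rotate 0b11111001010010 right by 11 (16-bit) = 0b1100101001000111 = 51783

51783


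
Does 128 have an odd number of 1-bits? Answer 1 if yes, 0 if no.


0b10000000 has 1 ones => parity 1

1


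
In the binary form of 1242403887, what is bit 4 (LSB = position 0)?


0b1001010000011011001010000101111, position 4 = 0

0


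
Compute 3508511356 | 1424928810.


0b11010001000111111010001001111100 | 0b1010100111011101011000000101010 = 0b11010101111111111011001001111110 = 3590304382

3590304382


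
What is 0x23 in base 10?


23 hex = 35 decimal

35


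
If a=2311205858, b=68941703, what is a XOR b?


2311205858 ^ 68941703 = 2379859045

2379859045


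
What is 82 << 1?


0b1010010 << 1 = 0b10100100 = 164

164


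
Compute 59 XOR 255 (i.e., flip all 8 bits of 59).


59 ^ 255 = 196

196


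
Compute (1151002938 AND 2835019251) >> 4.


Step 1: 1151002938 & 2835019251 = 10150194
Step 2: 10150194 >> 4 = 634387

634387


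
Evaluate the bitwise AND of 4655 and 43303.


0b1001000101111 & 0b1010100100100111 = 0b100111 = 39

39


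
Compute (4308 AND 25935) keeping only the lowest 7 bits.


Step 1: 4308 & 25935 = 68
Step 2: 68 & 127 = 68

68


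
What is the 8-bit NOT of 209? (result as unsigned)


~0b11010001 = 0b101110 = 46 (8-bit unsigned)

46


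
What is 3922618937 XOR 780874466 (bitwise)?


0b11101001110011100110101000111001 ^ 0b101110100010110011001011100010 = 0b11000111010001010101100011011011 = 3343210715

3343210715


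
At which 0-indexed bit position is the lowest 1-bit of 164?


0b10100100. Lowest set bit at position 2

2


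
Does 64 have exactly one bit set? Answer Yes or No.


0b1000000. Only one bit set => Yes

Yes


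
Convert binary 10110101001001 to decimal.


10110101001001 in decimal = 11593

11593


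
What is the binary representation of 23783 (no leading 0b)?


23783 = 101110011100111 in binary

101110011100111


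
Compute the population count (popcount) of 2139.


0b100001011011 has 6 set bits

6


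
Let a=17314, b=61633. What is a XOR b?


17314 ^ 61633 = 45923

45923


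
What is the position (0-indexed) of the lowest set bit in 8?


0b1000. Lowest set bit at position 3

3


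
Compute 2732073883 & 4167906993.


0b10100010110110000010001110011011 & 0b11111000011011010011011010110001 = 0b10100000010010000010001010010001 = 2689082001

2689082001


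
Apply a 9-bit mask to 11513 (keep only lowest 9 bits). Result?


11513 & 511 = 249

249


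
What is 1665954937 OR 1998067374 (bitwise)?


0b1100011010011000111010001111001 | 0b1110111000110000001011010101110 = 0b1110111010111000111011011111111 = 2002548479

2002548479


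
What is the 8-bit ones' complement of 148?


148 ^ 255 = 107

107


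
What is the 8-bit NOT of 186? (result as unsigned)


~0b10111010 = 0b1000101 = 69 (8-bit unsigned)

69


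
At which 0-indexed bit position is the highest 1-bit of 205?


0b11001101. Highest set bit at position 7

7


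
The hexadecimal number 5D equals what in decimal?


5D hex = 93 decimal

93


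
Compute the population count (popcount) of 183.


0b10110111 has 6 set bits

6


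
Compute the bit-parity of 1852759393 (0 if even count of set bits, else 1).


0b1101110011011101101110101100001 has 19 ones => parity 1

1


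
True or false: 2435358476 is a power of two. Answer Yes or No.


0b10010001001010001001111100001100. Multiple bits set => No

No


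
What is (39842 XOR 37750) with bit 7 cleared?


Step 1: 39842 ^ 37750 = 2260
Step 2: 2260 & ~(1 << 7) = 2132

2132


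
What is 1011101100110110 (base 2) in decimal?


1011101100110110 in decimal = 47926

47926


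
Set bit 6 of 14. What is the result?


14 | (1 << 6) = 14 | 64 = 78

78


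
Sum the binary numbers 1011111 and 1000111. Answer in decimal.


1011111 + 1000111 = 10100110 = 166

166


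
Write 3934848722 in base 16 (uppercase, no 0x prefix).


3934848722 = EA8906D2 hex

EA8906D2


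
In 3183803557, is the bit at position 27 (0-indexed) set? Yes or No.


0b10111101110001001111110010100101, bit 27 = 1. Yes

Yes


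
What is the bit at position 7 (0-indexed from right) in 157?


0b10011101, position 7 = 1

1


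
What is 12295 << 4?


0b11000000000111 << 4 = 0b110000000001110000 = 196720

196720


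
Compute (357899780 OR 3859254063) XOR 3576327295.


Step 1: 357899780 | 3859254063 = 4149714735
Step 2: 4149714735 ^ 3576327295 = 578679632

578679632


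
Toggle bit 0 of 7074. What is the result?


7074 ^ (1 << 0) = 7074 ^ 1 = 7075

7075


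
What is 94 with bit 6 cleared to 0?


94 & ~(1 << 6) = 30

30


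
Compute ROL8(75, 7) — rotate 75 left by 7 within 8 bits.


Rotate 0b1001011 left by 7 (8-bit) = 0b10100101 = 165

165


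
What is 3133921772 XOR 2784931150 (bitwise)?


0b10111010110010111101100111101100 ^ 0b10100101111111101010110101001110 = 0b11111001101010111010010100010 = 523596962

523596962


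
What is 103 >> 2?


0b1100111 >> 2 = 0b11001 = 25

25


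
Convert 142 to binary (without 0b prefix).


142 = 10001110 in binary

10001110


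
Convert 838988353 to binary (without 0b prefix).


838988353 = 110010000000011111001001000001 in binary

110010000000011111001001000001


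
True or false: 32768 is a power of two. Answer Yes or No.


0b1000000000000000. Only one bit set => Yes

Yes


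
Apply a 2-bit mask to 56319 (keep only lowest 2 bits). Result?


56319 & 3 = 3

3


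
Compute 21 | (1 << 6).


21 | (1 << 6) = 21 | 64 = 85

85


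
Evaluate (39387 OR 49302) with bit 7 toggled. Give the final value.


Step 1: 39387 | 49302 = 55775
Step 2: 55775 ^ (1 << 7) = 55775 ^ 128 = 55647

55647


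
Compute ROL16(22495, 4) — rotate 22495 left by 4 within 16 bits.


Rotate 0b101011111011111 left by 4 (16-bit) = 0b111110111110101 = 32245

32245


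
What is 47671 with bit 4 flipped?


47671 ^ (1 << 4) = 47671 ^ 16 = 47655

47655


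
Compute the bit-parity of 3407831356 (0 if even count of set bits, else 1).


0b11001011000111110110000100111100 has 17 ones => parity 1

1


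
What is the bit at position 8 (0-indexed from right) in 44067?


0b1010110000100011, position 8 = 0

0


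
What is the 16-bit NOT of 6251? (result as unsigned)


~0b1100001101011 = 0b1110011110010100 = 59284 (16-bit unsigned)

59284


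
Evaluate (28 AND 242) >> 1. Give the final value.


Step 1: 28 & 242 = 16
Step 2: 16 >> 1 = 8

8


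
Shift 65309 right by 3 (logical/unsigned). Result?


0b1111111100011101 >> 3 = 0b1111111100011 = 8163

8163


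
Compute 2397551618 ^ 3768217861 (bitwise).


0b10001110111001111011110000000010 ^ 0b11100000100110100111000100000101 = 0b1101110011111011100110100000111 = 1853738247

1853738247


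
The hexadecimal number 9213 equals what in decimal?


9213 hex = 37395 decimal

37395


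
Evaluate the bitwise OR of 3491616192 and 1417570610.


0b11010000000111011101010111000000 | 0b1010100011111100110100100110010 = 0b11010100011111111111110111110010 = 3565157874

3565157874
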